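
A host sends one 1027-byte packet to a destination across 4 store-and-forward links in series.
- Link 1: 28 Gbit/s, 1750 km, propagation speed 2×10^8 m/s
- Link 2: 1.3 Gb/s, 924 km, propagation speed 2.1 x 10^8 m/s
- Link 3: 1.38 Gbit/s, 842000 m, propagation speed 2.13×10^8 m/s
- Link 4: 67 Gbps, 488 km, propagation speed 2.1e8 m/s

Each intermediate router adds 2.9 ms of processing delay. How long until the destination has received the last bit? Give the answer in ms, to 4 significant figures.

L = 1027 × 8 = 8216 bits.
Transmission delays (L/R per hop): 0.000293429, 0.00632, 0.00595362, 0.000122627 ms; sum = 0.0126897 ms.
Propagation delays (d/s per hop): 8.75, 4.4, 3.95305, 2.32381 ms; sum = 19.4269 ms.
Processing at 3 router(s): 3 × 2.9 ms = 8.7 ms.
End-to-end = 28.14 ms.

28.14 ms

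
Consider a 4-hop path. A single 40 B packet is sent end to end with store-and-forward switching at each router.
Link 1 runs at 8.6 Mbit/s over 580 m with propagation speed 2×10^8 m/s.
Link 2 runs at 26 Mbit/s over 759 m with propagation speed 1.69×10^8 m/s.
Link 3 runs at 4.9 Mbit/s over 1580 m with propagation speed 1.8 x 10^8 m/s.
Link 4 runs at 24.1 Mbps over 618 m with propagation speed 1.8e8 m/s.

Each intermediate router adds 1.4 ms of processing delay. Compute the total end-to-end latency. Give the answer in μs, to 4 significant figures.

L = 40 × 8 = 320 bits.
Transmission delays (L/R per hop): 37.2093, 12.3077, 65.3061, 13.278 μs; sum = 128.101 μs.
Propagation delays (d/s per hop): 2.9, 4.49112, 8.77778, 3.43333 μs; sum = 19.6022 μs.
Processing at 3 router(s): 3 × 1.4 ms = 4200 μs.
End-to-end = 4348 μs.

4348 μs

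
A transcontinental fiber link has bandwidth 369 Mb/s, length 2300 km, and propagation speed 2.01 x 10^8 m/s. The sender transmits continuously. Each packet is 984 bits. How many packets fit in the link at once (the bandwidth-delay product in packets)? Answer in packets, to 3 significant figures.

4290 packets

Propagation delay = 2300000 / 2.01e+08 = 0.0114428 s.
BDP = R × t_prop = 369000000 × 0.0114428 = 4222390 bits.
In packets of 984 bits: 4290 packets.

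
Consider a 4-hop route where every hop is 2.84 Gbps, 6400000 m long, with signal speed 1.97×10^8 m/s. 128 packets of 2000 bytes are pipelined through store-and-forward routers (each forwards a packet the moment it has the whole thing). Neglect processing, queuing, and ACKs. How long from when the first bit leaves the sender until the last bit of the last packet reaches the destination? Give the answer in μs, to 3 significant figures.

Per-hop transmission t_tx = L/R = 16000/2840000000 = 5.6338 μs.
Per-hop propagation t_prop = 6400000/197000000 = 32487.3 μs.
Pipeline fill: first packet needs 4·t_tx to clear all hops; remaining 127 packets each add one t_tx.
Total = (4+128-1)·t_tx + 4·t_prop = 131·5.6338 + 4·32487.3 = 131000 μs.

131000 μs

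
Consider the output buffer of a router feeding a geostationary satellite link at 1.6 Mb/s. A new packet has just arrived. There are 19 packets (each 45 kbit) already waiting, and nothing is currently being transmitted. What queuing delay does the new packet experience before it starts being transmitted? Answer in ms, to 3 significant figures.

Each queued packet: L/R = 45000/1600000 = 28.125 ms.
19 queued → 534.375 ms.
Queuing delay = 534 ms.

534 ms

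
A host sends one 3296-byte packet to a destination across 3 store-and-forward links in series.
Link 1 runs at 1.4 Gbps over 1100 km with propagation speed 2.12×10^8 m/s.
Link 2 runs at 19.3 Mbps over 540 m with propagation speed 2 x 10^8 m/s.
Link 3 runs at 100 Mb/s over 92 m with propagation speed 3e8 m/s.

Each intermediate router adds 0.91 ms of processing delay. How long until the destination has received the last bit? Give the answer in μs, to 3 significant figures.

8660 μs

L = 3296 × 8 = 26368 bits.
Transmission delays (L/R per hop): 18.8343, 1366.22, 263.68 μs; sum = 1648.73 μs.
Propagation delays (d/s per hop): 5188.68, 2.7, 0.306667 μs; sum = 5191.69 μs.
Processing at 2 router(s): 2 × 0.91 ms = 1820 μs.
End-to-end = 8660 μs.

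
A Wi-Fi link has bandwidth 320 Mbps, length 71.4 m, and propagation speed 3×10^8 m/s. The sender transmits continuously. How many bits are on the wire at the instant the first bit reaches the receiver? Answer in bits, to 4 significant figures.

Propagation delay = 71.4 / 300000000 = 2.38e-07 s.
BDP = R × t_prop = 320000000 × 2.38e-07 = 76.16 bits.

76.16 bits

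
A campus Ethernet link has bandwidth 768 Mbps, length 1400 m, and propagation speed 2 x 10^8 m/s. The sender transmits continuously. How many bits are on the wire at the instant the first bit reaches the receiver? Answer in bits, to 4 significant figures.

5376 bits

Propagation delay = 1400 / 200000000 = 7e-06 s.
BDP = R × t_prop = 768000000 × 7e-06 = 5376 bits.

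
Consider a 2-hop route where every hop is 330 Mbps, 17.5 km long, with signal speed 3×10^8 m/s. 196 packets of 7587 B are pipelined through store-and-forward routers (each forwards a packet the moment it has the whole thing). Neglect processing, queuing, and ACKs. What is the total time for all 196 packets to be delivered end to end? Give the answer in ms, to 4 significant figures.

Per-hop transmission t_tx = L/R = 60696/330000000 = 0.183927 ms.
Per-hop propagation t_prop = 17500/300000000 = 0.0583333 ms.
Pipeline fill: first packet needs 2·t_tx to clear all hops; remaining 195 packets each add one t_tx.
Total = (2+196-1)·t_tx + 2·t_prop = 197·0.183927 + 2·0.0583333 = 36.35 ms.

36.35 ms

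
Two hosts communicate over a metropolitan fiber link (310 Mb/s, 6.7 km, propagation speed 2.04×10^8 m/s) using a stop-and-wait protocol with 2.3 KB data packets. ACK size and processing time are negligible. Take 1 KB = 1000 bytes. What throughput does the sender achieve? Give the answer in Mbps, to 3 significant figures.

t_tx = L/R = 18400/310000000 = 5.93548e-05 s.
t_prop = 6700/204000000 = 3.28431e-05 s; RTT = 6.56863e-05 s.
Cycle = t_tx + RTT = 0.000125041 s.
Throughput = L / cycle = 18400 / 0.000125041 = 147 Mbps.

147 Mbps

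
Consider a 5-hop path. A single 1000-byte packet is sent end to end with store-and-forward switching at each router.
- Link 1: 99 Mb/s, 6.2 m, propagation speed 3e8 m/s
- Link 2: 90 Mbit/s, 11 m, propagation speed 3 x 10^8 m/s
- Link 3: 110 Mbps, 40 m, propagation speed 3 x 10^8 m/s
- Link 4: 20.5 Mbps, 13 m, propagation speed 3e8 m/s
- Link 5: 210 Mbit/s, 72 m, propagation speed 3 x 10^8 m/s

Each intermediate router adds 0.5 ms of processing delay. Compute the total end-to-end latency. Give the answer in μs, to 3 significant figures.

L = 1000 × 8 = 8000 bits.
Transmission delays (L/R per hop): 80.8081, 88.8889, 72.7273, 390.244, 38.0952 μs; sum = 670.763 μs.
Propagation delays (d/s per hop): 0.0206667, 0.0366667, 0.133333, 0.0433333, 0.24 μs; sum = 0.474 μs.
Processing at 4 router(s): 4 × 0.5 ms = 2000 μs.
End-to-end = 2670 μs.

2670 μs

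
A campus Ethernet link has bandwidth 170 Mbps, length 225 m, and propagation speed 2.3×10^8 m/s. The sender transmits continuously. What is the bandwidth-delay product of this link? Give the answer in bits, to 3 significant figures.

166 bits

Propagation delay = 225 / 2.3e+08 = 9.78261e-07 s.
BDP = R × t_prop = 170000000 × 9.78261e-07 = 166.304 bits.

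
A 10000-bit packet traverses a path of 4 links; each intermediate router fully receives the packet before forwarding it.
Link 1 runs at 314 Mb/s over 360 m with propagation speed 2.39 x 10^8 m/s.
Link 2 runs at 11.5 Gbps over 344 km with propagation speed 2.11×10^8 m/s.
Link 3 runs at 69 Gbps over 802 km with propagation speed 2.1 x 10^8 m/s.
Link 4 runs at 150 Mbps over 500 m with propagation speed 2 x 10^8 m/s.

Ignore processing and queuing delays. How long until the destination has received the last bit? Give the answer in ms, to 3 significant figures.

Transmission delays (L/R per hop): 0.0318471, 0.000869565, 0.000144928, 0.0666667 ms; sum = 0.0995283 ms.
Propagation delays (d/s per hop): 0.00150628, 1.63033, 3.81905, 0.0025 ms; sum = 5.45339 ms.
End-to-end = 5.55 ms.

5.55 ms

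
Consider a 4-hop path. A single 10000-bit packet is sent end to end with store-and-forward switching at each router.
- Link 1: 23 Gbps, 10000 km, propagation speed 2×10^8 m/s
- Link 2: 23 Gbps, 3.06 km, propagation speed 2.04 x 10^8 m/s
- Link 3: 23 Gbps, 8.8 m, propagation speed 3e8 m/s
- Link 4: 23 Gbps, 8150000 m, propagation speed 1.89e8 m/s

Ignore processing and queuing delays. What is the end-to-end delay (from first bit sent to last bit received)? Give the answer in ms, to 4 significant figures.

Transmission delay per hop = L/R = 10000/23000000000 = 0.000434783 ms; 4 hops → 0.00173913 ms.
Propagation delays (d/s per hop): 50, 0.015, 2.93333e-05, 43.1217 ms; sum = 93.1367 ms.
End-to-end = 93.14 ms.

93.14 ms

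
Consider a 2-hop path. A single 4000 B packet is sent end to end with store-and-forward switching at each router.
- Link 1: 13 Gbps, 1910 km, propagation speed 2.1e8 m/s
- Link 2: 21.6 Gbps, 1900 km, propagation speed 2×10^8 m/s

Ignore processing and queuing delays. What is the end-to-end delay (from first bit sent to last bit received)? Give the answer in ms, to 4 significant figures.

18.60 ms

L = 4000 × 8 = 32000 bits.
Transmission delays (L/R per hop): 0.00246154, 0.00148148 ms; sum = 0.00394302 ms.
Propagation delays (d/s per hop): 9.09524, 9.5 ms; sum = 18.5952 ms.
End-to-end = 18.60 ms.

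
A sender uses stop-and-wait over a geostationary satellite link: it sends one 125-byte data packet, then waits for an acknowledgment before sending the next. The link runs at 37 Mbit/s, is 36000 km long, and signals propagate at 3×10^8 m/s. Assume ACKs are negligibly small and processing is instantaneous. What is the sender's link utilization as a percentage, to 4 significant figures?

0.01126 %

t_tx = L/R = 1000/37000000 = 2.7027e-05 s.
t_prop = 36000000/300000000 = 0.12 s; RTT = 0.24 s.
Cycle = t_tx + RTT = 0.240027 s.
Utilization = t_tx / cycle = 2.7027e-05/0.240027 = 0.01126 %.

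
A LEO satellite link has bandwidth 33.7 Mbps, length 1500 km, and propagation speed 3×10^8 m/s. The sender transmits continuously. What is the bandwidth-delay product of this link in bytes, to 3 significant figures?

Propagation delay = 1500000 / 300000000 = 0.005 s.
BDP = R × t_prop = 33700000 × 0.005 = 168500 bits.
In bytes: 168500/8 = 21100 bytes.

21100 bytes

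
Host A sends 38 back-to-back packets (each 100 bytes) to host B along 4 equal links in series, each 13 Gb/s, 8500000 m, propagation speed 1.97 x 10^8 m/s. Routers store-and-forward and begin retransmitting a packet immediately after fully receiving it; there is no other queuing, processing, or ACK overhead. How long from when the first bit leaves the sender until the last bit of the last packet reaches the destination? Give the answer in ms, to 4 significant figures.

172.6 ms

Per-hop transmission t_tx = L/R = 800/13000000000 = 6.15385e-05 ms.
Per-hop propagation t_prop = 8500000/197000000 = 43.1472 ms.
Pipeline fill: first packet needs 4·t_tx to clear all hops; remaining 37 packets each add one t_tx.
Total = (4+38-1)·t_tx + 4·t_prop = 41·6.15385e-05 + 4·43.1472 = 172.6 ms.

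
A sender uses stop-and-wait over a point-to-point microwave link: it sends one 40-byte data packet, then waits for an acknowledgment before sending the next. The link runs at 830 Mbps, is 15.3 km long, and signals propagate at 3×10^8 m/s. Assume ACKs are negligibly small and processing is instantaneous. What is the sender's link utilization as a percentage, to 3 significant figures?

t_tx = L/R = 320/830000000 = 3.85542e-07 s.
t_prop = 15300/300000000 = 5.1e-05 s; RTT = 0.000102 s.
Cycle = t_tx + RTT = 0.000102386 s.
Utilization = t_tx / cycle = 3.85542e-07/0.000102386 = 0.377 %.

0.377 %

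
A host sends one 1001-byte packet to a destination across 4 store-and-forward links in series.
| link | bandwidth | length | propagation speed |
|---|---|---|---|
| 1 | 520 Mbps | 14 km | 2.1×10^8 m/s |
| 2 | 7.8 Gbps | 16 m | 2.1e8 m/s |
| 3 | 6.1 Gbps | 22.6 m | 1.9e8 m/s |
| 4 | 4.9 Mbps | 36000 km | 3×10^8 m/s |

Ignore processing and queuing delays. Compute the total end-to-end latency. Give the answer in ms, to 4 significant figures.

L = 1001 × 8 = 8008 bits.
Transmission delays (L/R per hop): 0.0154, 0.00102667, 0.00131279, 1.63429 ms; sum = 1.65203 ms.
Propagation delays (d/s per hop): 0.0666667, 7.61905e-05, 0.000118947, 120 ms; sum = 120.067 ms.
End-to-end = 121.7 ms.

121.7 ms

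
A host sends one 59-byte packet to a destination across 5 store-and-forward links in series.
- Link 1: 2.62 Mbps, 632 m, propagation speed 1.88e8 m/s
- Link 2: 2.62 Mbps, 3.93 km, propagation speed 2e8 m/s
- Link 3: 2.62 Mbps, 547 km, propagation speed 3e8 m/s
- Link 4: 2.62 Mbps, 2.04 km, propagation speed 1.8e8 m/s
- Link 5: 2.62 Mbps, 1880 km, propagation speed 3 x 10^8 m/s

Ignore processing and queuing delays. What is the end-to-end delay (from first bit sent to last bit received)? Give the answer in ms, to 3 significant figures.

9.03 ms

L = 59 × 8 = 472 bits.
Transmission delay per hop = L/R = 472/2620000 = 0.180153 ms; 5 hops → 0.900763 ms.
Propagation delays (d/s per hop): 0.0033617, 0.01965, 1.82333, 0.0113333, 6.26667 ms; sum = 8.12435 ms.
End-to-end = 9.03 ms.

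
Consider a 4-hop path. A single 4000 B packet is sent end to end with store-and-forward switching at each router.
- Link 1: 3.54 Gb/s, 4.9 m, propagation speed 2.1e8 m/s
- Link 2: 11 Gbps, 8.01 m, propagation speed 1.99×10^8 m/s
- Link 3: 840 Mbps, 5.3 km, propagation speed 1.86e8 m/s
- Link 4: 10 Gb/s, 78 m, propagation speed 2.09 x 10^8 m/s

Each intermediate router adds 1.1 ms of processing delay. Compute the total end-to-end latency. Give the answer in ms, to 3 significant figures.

3.38 ms

L = 4000 × 8 = 32000 bits.
Transmission delays (L/R per hop): 0.00903955, 0.00290909, 0.0380952, 0.0032 ms; sum = 0.0532439 ms.
Propagation delays (d/s per hop): 2.33333e-05, 4.02513e-05, 0.0284946, 0.000373206 ms; sum = 0.0289314 ms.
Processing at 3 router(s): 3 × 1.1 ms = 3.3 ms.
End-to-end = 3.38 ms.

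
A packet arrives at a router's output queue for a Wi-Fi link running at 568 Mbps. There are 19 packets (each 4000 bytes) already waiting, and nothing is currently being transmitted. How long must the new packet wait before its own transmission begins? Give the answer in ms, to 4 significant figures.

Each queued packet: L/R = 32000/568000000 = 0.056338 ms.
19 queued → 1.07042 ms.
Queuing delay = 1.070 ms.

1.070 ms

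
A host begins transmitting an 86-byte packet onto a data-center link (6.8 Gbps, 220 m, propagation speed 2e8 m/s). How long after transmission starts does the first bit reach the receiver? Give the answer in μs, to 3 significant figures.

1.10 μs

First bit experiences only propagation delay: d/s = 220/200000000 = 1.10 μs.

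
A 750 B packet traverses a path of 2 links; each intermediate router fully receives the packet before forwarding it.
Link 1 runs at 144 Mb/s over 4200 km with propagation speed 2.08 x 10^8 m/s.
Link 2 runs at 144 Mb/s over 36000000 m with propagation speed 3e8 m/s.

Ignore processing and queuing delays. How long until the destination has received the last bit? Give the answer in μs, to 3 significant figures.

L = 750 × 8 = 6000 bits.
Transmission delay per hop = L/R = 6000/144000000 = 41.6667 μs; 2 hops → 83.3333 μs.
Propagation delays (d/s per hop): 20192.3, 120000 μs; sum = 140192 μs.
End-to-end = 140000 μs.

140000 μs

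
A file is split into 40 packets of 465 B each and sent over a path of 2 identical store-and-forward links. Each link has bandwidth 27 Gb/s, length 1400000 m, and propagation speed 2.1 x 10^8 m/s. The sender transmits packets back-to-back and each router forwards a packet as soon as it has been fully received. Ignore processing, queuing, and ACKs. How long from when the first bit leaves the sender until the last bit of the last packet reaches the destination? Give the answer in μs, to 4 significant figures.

13340 μs

Per-hop transmission t_tx = L/R = 3720/27000000000 = 0.137778 μs.
Per-hop propagation t_prop = 1400000/210000000 = 6666.67 μs.
Pipeline fill: first packet needs 2·t_tx to clear all hops; remaining 39 packets each add one t_tx.
Total = (2+40-1)·t_tx + 2·t_prop = 41·0.137778 + 2·6666.67 = 13340 μs.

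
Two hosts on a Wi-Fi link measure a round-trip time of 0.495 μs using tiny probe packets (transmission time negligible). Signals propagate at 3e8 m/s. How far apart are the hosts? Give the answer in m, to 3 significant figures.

74.3 m

One-way propagation = RTT/2 = 0.2475 μs.
d = s × t = 300000000 × 2.475e-07 = 74.3 m.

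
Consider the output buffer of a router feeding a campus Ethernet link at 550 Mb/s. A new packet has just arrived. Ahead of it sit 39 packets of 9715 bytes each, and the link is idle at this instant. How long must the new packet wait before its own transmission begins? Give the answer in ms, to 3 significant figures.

5.51 ms

Each queued packet: L/R = 77720/550000000 = 0.141309 ms.
39 queued → 5.51105 ms.
Queuing delay = 5.51 ms.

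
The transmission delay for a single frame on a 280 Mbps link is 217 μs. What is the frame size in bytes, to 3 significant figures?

7600 bytes

L = R × t_tx = 280000000 b/s × 0.000217 s = 60760 bits.
In bytes: 60760 / 8 = 7600 bytes.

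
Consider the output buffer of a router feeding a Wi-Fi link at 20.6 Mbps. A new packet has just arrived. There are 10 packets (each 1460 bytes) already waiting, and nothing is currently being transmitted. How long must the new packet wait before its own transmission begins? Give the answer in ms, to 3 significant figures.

5.67 ms

Each queued packet: L/R = 11680/20600000 = 0.56699 ms.
10 queued → 5.6699 ms.
Queuing delay = 5.67 ms.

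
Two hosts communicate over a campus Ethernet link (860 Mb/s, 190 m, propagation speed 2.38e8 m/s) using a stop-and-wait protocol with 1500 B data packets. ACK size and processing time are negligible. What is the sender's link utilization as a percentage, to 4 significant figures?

t_tx = L/R = 12000/860000000 = 1.39535e-05 s.
t_prop = 190/238000000 = 7.98319e-07 s; RTT = 1.59664e-06 s.
Cycle = t_tx + RTT = 1.55501e-05 s.
Utilization = t_tx / cycle = 1.39535e-05/1.55501e-05 = 89.73 %.

89.73 %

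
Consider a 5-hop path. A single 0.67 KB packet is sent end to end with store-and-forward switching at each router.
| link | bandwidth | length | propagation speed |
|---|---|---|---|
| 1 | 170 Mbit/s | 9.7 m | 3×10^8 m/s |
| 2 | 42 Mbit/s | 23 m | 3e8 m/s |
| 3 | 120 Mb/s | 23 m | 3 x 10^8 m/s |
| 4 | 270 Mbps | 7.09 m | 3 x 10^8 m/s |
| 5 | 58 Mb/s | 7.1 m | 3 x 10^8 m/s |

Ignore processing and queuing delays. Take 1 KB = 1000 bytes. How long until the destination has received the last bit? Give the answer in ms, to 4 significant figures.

L = 5360 bits.
Transmission delays (L/R per hop): 0.0315294, 0.127619, 0.0446667, 0.0198519, 0.0924138 ms; sum = 0.316081 ms.
Propagation delays (d/s per hop): 3.23333e-05, 7.66667e-05, 7.66667e-05, 2.36333e-05, 2.36667e-05 ms; sum = 0.000232967 ms.
End-to-end = 0.3163 ms.

0.3163 ms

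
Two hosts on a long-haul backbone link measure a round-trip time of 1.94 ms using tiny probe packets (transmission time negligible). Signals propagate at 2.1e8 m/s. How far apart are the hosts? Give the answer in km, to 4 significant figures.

203.7 km

One-way propagation = RTT/2 = 0.97 ms.
d = s × t = 210000000 × 0.00097 = 203.7 km.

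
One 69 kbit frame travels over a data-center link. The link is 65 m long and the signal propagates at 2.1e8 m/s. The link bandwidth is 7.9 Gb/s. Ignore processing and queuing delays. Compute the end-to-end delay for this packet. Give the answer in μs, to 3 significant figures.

9.04 μs

L = 69000 bits.
Transmission delay = L/R = 69000 / 7900000000 = 8.73418 μs.
Propagation delay = d/s = 65 m / 210000000 m/s = 0.309524 μs.
Total = 9.04 μs.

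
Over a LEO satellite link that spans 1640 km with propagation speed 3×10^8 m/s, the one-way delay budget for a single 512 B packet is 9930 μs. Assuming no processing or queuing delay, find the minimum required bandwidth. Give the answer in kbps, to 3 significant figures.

918 kbps

L = 4096 bits.
Propagation delay = 1640000 / 300000000 = 5466.67 μs.
Transmission budget = 9930 − 5466.67 = 4463.33 μs.
R ≥ L / t_tx = 4096 bits / 0.00446333 s = 918 kbps.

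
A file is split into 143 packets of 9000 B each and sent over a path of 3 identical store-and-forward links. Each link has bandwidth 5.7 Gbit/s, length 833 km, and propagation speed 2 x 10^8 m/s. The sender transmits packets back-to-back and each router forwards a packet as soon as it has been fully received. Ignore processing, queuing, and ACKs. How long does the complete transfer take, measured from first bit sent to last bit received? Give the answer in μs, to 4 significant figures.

14330 μs

Per-hop transmission t_tx = L/R = 72000/5700000000 = 12.6316 μs.
Per-hop propagation t_prop = 833000/200000000 = 4165 μs.
Pipeline fill: first packet needs 3·t_tx to clear all hops; remaining 142 packets each add one t_tx.
Total = (3+143-1)·t_tx + 3·t_prop = 145·12.6316 + 3·4165 = 14330 μs.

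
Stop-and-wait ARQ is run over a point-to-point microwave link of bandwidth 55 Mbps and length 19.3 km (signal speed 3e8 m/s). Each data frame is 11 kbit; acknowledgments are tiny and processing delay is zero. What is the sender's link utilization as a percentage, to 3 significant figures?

60.9 %

t_tx = L/R = 11000/55000000 = 0.0002 s.
t_prop = 19300/300000000 = 6.43333e-05 s; RTT = 0.000128667 s.
Cycle = t_tx + RTT = 0.000328667 s.
Utilization = t_tx / cycle = 0.0002/0.000328667 = 60.9 %.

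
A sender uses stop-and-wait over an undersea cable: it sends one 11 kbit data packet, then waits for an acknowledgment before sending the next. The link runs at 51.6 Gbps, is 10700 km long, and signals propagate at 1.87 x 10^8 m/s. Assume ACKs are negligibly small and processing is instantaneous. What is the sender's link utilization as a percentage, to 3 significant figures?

0.000186 %

t_tx = L/R = 11000/51600000000 = 2.13178e-07 s.
t_prop = 10700000/187000000 = 0.0572193 s; RTT = 0.114439 s.
Cycle = t_tx + RTT = 0.114439 s.
Utilization = t_tx / cycle = 2.13178e-07/0.114439 = 0.000186 %.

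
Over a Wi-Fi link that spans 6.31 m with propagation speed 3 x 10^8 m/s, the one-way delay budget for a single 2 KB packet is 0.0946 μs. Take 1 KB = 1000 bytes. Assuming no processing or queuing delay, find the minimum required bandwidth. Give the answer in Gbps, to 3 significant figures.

L = 16000 bits.
Propagation delay = 6.31 / 300000000 = 0.0210333 μs.
Transmission budget = 0.0946 − 0.0210333 = 0.0735667 μs.
R ≥ L / t_tx = 16000 bits / 7.35667e-08 s = 217 Gbps.

217 Gbps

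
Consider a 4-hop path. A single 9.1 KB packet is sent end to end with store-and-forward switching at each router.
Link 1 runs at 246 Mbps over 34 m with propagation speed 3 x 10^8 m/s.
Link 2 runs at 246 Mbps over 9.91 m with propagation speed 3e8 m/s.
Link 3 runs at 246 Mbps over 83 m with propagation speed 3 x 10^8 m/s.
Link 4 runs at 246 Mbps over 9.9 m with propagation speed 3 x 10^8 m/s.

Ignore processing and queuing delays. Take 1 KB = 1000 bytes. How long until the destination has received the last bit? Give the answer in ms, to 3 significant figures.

1.18 ms

L = 72800 bits.
Transmission delay per hop = L/R = 72800/246000000 = 0.295935 ms; 4 hops → 1.18374 ms.
Propagation delays (d/s per hop): 0.000113333, 3.30333e-05, 0.000276667, 3.3e-05 ms; sum = 0.000456033 ms.
End-to-end = 1.18 ms.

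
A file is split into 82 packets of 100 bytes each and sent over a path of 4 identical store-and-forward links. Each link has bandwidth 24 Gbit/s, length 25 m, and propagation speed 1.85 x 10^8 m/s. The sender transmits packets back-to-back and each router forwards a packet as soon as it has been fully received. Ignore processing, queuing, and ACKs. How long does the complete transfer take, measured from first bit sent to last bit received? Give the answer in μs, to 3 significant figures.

Per-hop transmission t_tx = L/R = 800/24000000000 = 0.0333333 μs.
Per-hop propagation t_prop = 25/185000000 = 0.135135 μs.
Pipeline fill: first packet needs 4·t_tx to clear all hops; remaining 81 packets each add one t_tx.
Total = (4+82-1)·t_tx + 4·t_prop = 85·0.0333333 + 4·0.135135 = 3.37 μs.

3.37 μs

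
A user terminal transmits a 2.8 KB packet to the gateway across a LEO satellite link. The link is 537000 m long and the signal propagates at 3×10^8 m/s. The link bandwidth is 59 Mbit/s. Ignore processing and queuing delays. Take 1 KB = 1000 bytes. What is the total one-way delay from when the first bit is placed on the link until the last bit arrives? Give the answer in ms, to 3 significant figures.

2.17 ms

L = 22400 bits.
Transmission delay = L/R = 22400 / 59000000 = 0.379661 ms.
Propagation delay = d/s = 537000 m / 300000000 m/s = 1.79 ms.
Total = 2.17 ms.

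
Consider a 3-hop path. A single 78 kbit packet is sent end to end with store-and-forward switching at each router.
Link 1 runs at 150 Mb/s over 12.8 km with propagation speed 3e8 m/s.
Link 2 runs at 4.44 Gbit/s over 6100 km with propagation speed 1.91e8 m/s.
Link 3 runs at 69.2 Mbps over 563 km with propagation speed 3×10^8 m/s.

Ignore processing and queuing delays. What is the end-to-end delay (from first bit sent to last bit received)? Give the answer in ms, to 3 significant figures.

L = 78000 bits.
Transmission delays (L/R per hop): 0.52, 0.0175676, 1.12717 ms; sum = 1.66474 ms.
Propagation delays (d/s per hop): 0.0426667, 31.9372, 1.87667 ms; sum = 33.8565 ms.
End-to-end = 35.5 ms.

35.5 ms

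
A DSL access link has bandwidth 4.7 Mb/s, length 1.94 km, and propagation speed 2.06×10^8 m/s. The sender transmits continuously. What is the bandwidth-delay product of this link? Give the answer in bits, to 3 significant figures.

44.3 bits

Propagation delay = 1940 / 206000000 = 9.41748e-06 s.
BDP = R × t_prop = 4700000 × 9.41748e-06 = 44.2621 bits.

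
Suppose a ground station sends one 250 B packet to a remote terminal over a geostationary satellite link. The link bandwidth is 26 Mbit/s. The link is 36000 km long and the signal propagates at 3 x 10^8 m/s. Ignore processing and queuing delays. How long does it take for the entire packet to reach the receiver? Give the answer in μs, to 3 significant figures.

L = 250 × 8 = 2000 bits.
Transmission delay = L/R = 2000 / 26000000 = 76.9231 μs.
Propagation delay = d/s = 36000000 m / 300000000 m/s = 120000 μs.
Total = 120000 μs.

120000 μs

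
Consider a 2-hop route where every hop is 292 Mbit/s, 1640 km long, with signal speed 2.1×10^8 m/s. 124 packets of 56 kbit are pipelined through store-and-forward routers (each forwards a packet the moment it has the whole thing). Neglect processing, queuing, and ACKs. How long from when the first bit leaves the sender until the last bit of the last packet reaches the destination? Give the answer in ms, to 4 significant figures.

39.59 ms

Per-hop transmission t_tx = L/R = 56000/292000000 = 0.191781 ms.
Per-hop propagation t_prop = 1640000/210000000 = 7.80952 ms.
Pipeline fill: first packet needs 2·t_tx to clear all hops; remaining 123 packets each add one t_tx.
Total = (2+124-1)·t_tx + 2·t_prop = 125·0.191781 + 2·7.80952 = 39.59 ms.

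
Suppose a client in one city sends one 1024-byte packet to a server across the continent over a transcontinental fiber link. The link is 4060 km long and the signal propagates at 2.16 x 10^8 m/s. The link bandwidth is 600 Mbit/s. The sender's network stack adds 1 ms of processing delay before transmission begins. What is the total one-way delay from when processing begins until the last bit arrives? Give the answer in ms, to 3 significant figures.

19.8 ms

L = 1024 × 8 = 8192 bits.
Transmission delay = L/R = 8192 / 600000000 = 0.0136533 ms.
Propagation delay = d/s = 4060000 m / 216000000 m/s = 18.7963 ms.
Plus processing delay 1 ms = 1 ms.
Total = 19.8 ms.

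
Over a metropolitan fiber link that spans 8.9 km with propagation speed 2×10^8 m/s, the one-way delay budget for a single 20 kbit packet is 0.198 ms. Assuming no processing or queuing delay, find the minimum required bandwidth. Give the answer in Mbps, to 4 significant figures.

Propagation delay = 8900 / 200000000 = 0.0445 ms.
Transmission budget = 0.198 − 0.0445 = 0.1535 ms.
R ≥ L / t_tx = 20000 bits / 0.0001535 s = 130.3 Mbps.

130.3 Mbps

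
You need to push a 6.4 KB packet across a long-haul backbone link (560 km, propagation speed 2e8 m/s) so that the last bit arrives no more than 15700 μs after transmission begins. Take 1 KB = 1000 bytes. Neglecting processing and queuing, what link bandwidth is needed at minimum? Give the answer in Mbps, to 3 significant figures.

L = 51200 bits.
Propagation delay = 560000 / 200000000 = 2800 μs.
Transmission budget = 15700 − 2800 = 12900 μs.
R ≥ L / t_tx = 51200 bits / 0.0129 s = 3.97 Mbps.

3.97 Mbps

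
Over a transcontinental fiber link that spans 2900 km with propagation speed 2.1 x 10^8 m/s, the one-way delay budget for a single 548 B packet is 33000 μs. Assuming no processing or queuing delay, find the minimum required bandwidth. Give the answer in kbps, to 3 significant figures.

228 kbps

L = 4384 bits.
Propagation delay = 2900000 / 210000000 = 13809.5 μs.
Transmission budget = 33000 − 13809.5 = 19190.5 μs.
R ≥ L / t_tx = 4384 bits / 0.0191905 s = 228 kbps.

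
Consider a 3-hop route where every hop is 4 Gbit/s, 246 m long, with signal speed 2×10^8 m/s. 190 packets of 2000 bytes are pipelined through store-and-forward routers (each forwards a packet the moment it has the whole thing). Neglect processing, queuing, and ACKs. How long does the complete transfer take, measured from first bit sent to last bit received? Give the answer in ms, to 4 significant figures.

0.7717 ms

Per-hop transmission t_tx = L/R = 16000/4000000000 = 0.004 ms.
Per-hop propagation t_prop = 246/200000000 = 0.00123 ms.
Pipeline fill: first packet needs 3·t_tx to clear all hops; remaining 189 packets each add one t_tx.
Total = (3+190-1)·t_tx + 3·t_prop = 192·0.004 + 3·0.00123 = 0.7717 ms.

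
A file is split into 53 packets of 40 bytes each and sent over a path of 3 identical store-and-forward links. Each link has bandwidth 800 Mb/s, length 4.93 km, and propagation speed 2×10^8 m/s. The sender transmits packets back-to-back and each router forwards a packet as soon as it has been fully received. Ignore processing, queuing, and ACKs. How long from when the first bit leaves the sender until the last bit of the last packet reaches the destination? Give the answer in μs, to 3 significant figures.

96.0 μs

Per-hop transmission t_tx = L/R = 320/800000000 = 0.4 μs.
Per-hop propagation t_prop = 4930/200000000 = 24.65 μs.
Pipeline fill: first packet needs 3·t_tx to clear all hops; remaining 52 packets each add one t_tx.
Total = (3+53-1)·t_tx + 3·t_prop = 55·0.4 + 3·24.65 = 96.0 μs.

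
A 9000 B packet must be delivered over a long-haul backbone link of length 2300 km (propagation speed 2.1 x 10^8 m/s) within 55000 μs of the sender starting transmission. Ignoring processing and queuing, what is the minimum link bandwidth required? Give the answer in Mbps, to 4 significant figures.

L = 72000 bits.
Propagation delay = 2300000 / 210000000 = 10952.4 μs.
Transmission budget = 55000 − 10952.4 = 44047.6 μs.
R ≥ L / t_tx = 72000 bits / 0.0440476 s = 1.635 Mbps.

1.635 Mbps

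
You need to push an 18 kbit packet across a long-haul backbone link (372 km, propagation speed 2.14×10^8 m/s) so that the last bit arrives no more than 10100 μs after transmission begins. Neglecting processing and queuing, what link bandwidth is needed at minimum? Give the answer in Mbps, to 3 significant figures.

Propagation delay = 372000 / 214000000 = 1738.32 μs.
Transmission budget = 10100 − 1738.32 = 8361.68 μs.
R ≥ L / t_tx = 18000 bits / 0.00836168 s = 2.15 Mbps.

2.15 Mbps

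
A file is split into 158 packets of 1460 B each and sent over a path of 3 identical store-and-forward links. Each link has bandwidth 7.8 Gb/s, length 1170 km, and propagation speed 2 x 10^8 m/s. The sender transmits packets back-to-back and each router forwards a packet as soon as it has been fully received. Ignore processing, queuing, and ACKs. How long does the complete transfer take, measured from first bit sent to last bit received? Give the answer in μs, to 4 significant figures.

Per-hop transmission t_tx = L/R = 11680/7800000000 = 1.49744 μs.
Per-hop propagation t_prop = 1170000/200000000 = 5850 μs.
Pipeline fill: first packet needs 3·t_tx to clear all hops; remaining 157 packets each add one t_tx.
Total = (3+158-1)·t_tx + 3·t_prop = 160·1.49744 + 3·5850 = 17790 μs.

17790 μs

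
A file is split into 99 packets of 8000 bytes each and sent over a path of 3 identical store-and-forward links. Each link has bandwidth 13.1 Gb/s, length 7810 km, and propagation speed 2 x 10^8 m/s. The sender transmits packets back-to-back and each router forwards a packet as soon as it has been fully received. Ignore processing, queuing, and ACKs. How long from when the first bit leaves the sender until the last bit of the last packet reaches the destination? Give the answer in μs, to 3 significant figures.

Per-hop transmission t_tx = L/R = 64000/13100000000 = 4.8855 μs.
Per-hop propagation t_prop = 7810000/200000000 = 39050 μs.
Pipeline fill: first packet needs 3·t_tx to clear all hops; remaining 98 packets each add one t_tx.
Total = (3+99-1)·t_tx + 3·t_prop = 101·4.8855 + 3·39050 = 118000 μs.

118000 μs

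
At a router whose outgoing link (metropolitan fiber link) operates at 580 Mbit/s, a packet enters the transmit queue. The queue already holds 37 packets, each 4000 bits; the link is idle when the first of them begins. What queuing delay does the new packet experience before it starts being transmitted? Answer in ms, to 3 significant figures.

0.255 ms

Each queued packet: L/R = 4000/580000000 = 0.00689655 ms.
37 queued → 0.255172 ms.
Queuing delay = 0.255 ms.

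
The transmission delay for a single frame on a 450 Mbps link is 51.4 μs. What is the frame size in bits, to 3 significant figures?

23100 bits

L = R × t_tx = 450000000 b/s × 5.14e-05 s = 23130 bits.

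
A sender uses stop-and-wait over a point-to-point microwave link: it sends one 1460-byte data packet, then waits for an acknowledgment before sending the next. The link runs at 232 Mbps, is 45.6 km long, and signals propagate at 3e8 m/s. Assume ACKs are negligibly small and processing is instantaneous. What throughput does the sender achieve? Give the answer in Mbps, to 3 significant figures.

33.0 Mbps

t_tx = L/R = 11680/232000000 = 5.03448e-05 s.
t_prop = 45600/300000000 = 0.000152 s; RTT = 0.000304 s.
Cycle = t_tx + RTT = 0.000354345 s.
Throughput = L / cycle = 11680 / 0.000354345 = 33.0 Mbps.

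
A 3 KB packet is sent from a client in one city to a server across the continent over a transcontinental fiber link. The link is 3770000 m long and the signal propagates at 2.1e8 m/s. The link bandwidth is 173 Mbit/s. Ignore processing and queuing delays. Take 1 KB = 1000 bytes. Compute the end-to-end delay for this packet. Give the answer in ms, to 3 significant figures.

18.1 ms

L = 24000 bits.
Transmission delay = L/R = 24000 / 173000000 = 0.138728 ms.
Propagation delay = d/s = 3770000 m / 210000000 m/s = 17.9524 ms.
Total = 18.1 ms.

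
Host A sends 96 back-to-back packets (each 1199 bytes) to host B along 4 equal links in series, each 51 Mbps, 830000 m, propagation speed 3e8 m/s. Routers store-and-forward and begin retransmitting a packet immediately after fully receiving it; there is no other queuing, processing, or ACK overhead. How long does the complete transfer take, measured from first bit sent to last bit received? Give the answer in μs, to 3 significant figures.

29700 μs

Per-hop transmission t_tx = L/R = 9592/51000000 = 188.078 μs.
Per-hop propagation t_prop = 830000/300000000 = 2766.67 μs.
Pipeline fill: first packet needs 4·t_tx to clear all hops; remaining 95 packets each add one t_tx.
Total = (4+96-1)·t_tx + 4·t_prop = 99·188.078 + 4·2766.67 = 29700 μs.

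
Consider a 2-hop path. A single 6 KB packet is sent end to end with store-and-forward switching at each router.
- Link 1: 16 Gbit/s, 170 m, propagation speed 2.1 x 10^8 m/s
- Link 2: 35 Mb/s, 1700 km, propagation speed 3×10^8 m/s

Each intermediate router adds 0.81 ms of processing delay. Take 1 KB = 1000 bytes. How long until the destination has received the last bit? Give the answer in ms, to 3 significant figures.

7.85 ms

L = 48000 bits.
Transmission delays (L/R per hop): 0.003, 1.37143 ms; sum = 1.37443 ms.
Propagation delays (d/s per hop): 0.000809524, 5.66667 ms; sum = 5.66748 ms.
Processing at 1 router(s): 1 × 0.81 ms = 0.81 ms.
End-to-end = 7.85 ms.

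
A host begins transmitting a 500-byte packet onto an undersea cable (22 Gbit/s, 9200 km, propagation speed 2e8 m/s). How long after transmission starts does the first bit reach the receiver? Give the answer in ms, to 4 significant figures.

46.00 ms

First bit experiences only propagation delay: d/s = 9200000/200000000 = 46.00 ms.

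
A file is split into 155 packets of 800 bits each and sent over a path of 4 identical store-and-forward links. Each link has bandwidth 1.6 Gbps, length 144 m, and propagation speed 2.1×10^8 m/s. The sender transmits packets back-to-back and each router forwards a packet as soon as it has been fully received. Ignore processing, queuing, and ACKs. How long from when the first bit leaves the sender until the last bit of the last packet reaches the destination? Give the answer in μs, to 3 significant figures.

81.7 μs

Per-hop transmission t_tx = L/R = 800/1600000000 = 0.5 μs.
Per-hop propagation t_prop = 144/210000000 = 0.685714 μs.
Pipeline fill: first packet needs 4·t_tx to clear all hops; remaining 154 packets each add one t_tx.
Total = (4+155-1)·t_tx + 4·t_prop = 158·0.5 + 4·0.685714 = 81.7 μs.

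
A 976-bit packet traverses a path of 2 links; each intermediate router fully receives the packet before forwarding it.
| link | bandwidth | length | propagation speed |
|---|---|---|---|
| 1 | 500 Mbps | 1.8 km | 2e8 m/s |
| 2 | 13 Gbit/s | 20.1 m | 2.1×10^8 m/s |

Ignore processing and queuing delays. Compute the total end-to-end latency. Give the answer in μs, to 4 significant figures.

11.12 μs

Transmission delays (L/R per hop): 1.952, 0.0750769 μs; sum = 2.02708 μs.
Propagation delays (d/s per hop): 9, 0.0957143 μs; sum = 9.09571 μs.
End-to-end = 11.12 μs.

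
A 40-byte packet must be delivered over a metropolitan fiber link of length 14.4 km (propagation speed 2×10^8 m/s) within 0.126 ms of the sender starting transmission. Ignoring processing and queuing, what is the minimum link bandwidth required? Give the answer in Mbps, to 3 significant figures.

5.93 Mbps

L = 320 bits.
Propagation delay = 14400 / 200000000 = 0.072 ms.
Transmission budget = 0.126 − 0.072 = 0.054 ms.
R ≥ L / t_tx = 320 bits / 5.4e-05 s = 5.93 Mbps.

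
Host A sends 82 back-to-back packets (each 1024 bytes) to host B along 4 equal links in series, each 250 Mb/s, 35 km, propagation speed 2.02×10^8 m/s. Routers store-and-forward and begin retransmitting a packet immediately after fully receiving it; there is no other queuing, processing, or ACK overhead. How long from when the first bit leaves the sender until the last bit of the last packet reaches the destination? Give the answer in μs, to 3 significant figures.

Per-hop transmission t_tx = L/R = 8192/250000000 = 32.768 μs.
Per-hop propagation t_prop = 35000/202000000 = 173.267 μs.
Pipeline fill: first packet needs 4·t_tx to clear all hops; remaining 81 packets each add one t_tx.
Total = (4+82-1)·t_tx + 4·t_prop = 85·32.768 + 4·173.267 = 3480 μs.

3480 μs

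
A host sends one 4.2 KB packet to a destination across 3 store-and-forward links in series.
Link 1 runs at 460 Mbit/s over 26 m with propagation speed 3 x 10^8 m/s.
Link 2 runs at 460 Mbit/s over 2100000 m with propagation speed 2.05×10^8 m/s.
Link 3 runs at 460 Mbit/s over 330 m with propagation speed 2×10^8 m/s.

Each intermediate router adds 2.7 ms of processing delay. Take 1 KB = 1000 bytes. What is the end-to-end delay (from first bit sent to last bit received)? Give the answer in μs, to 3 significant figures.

15900 μs

L = 33600 bits.
Transmission delay per hop = L/R = 33600/460000000 = 73.0435 μs; 3 hops → 219.13 μs.
Propagation delays (d/s per hop): 0.0866667, 10243.9, 1.65 μs; sum = 10245.6 μs.
Processing at 2 router(s): 2 × 2.7 ms = 5400 μs.
End-to-end = 15900 μs.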